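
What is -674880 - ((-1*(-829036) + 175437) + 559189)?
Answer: -2238542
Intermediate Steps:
-674880 - ((-1*(-829036) + 175437) + 559189) = -674880 - ((829036 + 175437) + 559189) = -674880 - (1004473 + 559189) = -674880 - 1*1563662 = -674880 - 1563662 = -2238542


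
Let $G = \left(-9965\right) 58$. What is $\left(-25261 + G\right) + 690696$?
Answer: $87465$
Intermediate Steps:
$G = -577970$
$\left(-25261 + G\right) + 690696 = \left(-25261 - 577970\right) + 690696 = -603231 + 690696 = 87465$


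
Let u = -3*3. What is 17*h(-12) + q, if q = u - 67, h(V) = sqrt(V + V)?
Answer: -76 + 34*I*sqrt(6) ≈ -76.0 + 83.283*I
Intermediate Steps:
h(V) = sqrt(2)*sqrt(V) (h(V) = sqrt(2*V) = sqrt(2)*sqrt(V))
u = -9
q = -76 (q = -9 - 67 = -76)
17*h(-12) + q = 17*(sqrt(2)*sqrt(-12)) - 76 = 17*(sqrt(2)*(2*I*sqrt(3))) - 76 = 17*(2*I*sqrt(6)) - 76 = 34*I*sqrt(6) - 76 = -76 + 34*I*sqrt(6)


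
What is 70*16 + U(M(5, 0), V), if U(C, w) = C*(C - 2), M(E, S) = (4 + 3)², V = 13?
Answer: 3423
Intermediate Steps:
M(E, S) = 49 (M(E, S) = 7² = 49)
U(C, w) = C*(-2 + C)
70*16 + U(M(5, 0), V) = 70*16 + 49*(-2 + 49) = 1120 + 49*47 = 1120 + 2303 = 3423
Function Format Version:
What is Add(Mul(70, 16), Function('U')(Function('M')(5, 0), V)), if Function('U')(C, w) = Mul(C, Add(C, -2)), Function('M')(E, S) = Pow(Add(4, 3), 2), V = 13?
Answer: 3423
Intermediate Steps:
Function('M')(E, S) = 49 (Function('M')(E, S) = Pow(7, 2) = 49)
Function('U')(C, w) = Mul(C, Add(-2, C))
Add(Mul(70, 16), Function('U')(Function('M')(5, 0), V)) = Add(Mul(70, 16), Mul(49, Add(-2, 49))) = Add(1120, Mul(49, 47)) = Add(1120, 2303) = 3423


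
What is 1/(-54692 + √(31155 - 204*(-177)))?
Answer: -54692/2991147601 - √67263/2991147601 ≈ -1.8371e-5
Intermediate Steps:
1/(-54692 + √(31155 - 204*(-177))) = 1/(-54692 + √(31155 + 36108)) = 1/(-54692 + √67263)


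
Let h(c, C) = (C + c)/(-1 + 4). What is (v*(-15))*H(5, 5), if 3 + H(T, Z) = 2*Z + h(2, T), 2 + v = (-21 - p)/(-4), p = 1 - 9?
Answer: -175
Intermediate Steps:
p = -8
h(c, C) = C/3 + c/3 (h(c, C) = (C + c)/3 = (C + c)*(1/3) = C/3 + c/3)
v = 5/4 (v = -2 + (-21 - 1*(-8))/(-4) = -2 + (-21 + 8)*(-1/4) = -2 - 13*(-1/4) = -2 + 13/4 = 5/4 ≈ 1.2500)
H(T, Z) = -7/3 + 2*Z + T/3 (H(T, Z) = -3 + (2*Z + (T/3 + (1/3)*2)) = -3 + (2*Z + (T/3 + 2/3)) = -3 + (2*Z + (2/3 + T/3)) = -3 + (2/3 + 2*Z + T/3) = -7/3 + 2*Z + T/3)
(v*(-15))*H(5, 5) = ((5/4)*(-15))*(-7/3 + 2*5 + (1/3)*5) = -75*(-7/3 + 10 + 5/3)/4 = -75/4*28/3 = -175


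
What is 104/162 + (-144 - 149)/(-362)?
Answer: 42557/29322 ≈ 1.4514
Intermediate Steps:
104/162 + (-144 - 149)/(-362) = 104*(1/162) - 293*(-1/362) = 52/81 + 293/362 = 42557/29322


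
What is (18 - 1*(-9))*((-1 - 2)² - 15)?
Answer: -162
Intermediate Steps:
(18 - 1*(-9))*((-1 - 2)² - 15) = (18 + 9)*((-3)² - 15) = 27*(9 - 15) = 27*(-6) = -162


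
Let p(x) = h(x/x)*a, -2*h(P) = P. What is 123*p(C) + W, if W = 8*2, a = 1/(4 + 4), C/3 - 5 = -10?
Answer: 133/16 ≈ 8.3125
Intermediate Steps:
h(P) = -P/2
C = -15 (C = 15 + 3*(-10) = 15 - 30 = -15)
a = 1/8 ≈ 0.12500
W = 16
p(x) = -1/16 (p(x) = -x/(2*x)*(1/8) = -1/2*1*(1/8) = -1/2*1/8 = -1/16)
123*p(C) + W = 123*(-1/16) + 16 = -123/16 + 16 = 133/16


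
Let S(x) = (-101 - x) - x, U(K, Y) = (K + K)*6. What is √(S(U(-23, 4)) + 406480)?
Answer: √406931 ≈ 637.91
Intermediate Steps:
U(K, Y) = 12*K (U(K, Y) = (2*K)*6 = 12*K)
S(x) = -101 - 2*x
√(S(U(-23, 4)) + 406480) = √((-101 - 24*(-23)) + 406480) = √((-101 - 2*(-276)) + 406480) = √((-101 + 552) + 406480) = √(451 + 406480) = √406931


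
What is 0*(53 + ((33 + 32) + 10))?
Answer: 0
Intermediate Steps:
0*(53 + ((33 + 32) + 10)) = 0*(53 + (65 + 10)) = 0*(53 + 75) = 0*128 = 0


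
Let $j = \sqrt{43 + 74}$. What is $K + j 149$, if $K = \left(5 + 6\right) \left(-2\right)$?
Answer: $-22 + 447 \sqrt{13} \approx 1589.7$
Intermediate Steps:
$K = -22$ ($K = 11 \left(-2\right) = -22$)
$j = 3 \sqrt{13}$ ($j = \sqrt{117} = 3 \sqrt{13} \approx 10.817$)
$K + j 149 = -22 + 3 \sqrt{13} \cdot 149 = -22 + 447 \sqrt{13}$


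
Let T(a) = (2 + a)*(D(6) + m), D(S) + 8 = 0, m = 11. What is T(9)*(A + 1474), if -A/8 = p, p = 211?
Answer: -7062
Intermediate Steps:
D(S) = -8 (D(S) = -8 + 0 = -8)
A = -1688 (A = -8*211 = -1688)
T(a) = 6 + 3*a (T(a) = (2 + a)*(-8 + 11) = (2 + a)*3 = 6 + 3*a)
T(9)*(A + 1474) = (6 + 3*9)*(-1688 + 1474) = (6 + 27)*(-214) = 33*(-214) = -7062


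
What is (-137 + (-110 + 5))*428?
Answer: -103576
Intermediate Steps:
(-137 + (-110 + 5))*428 = (-137 - 105)*428 = -242*428 = -103576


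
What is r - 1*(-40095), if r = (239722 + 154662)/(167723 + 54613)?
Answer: 557184769/13896 ≈ 40097.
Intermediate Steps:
r = 24649/13896 (r = 394384/222336 = 394384*(1/222336) = 24649/13896 ≈ 1.7738)
r - 1*(-40095) = 24649/13896 - 1*(-40095) = 24649/13896 + 40095 = 557184769/13896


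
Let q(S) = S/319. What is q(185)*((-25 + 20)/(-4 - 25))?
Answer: 925/9251 ≈ 0.099989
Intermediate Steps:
q(S) = S/319 (q(S) = S*(1/319) = S/319)
q(185)*((-25 + 20)/(-4 - 25)) = ((1/319)*185)*((-25 + 20)/(-4 - 25)) = 185*(-5/(-29))/319 = 185*(-5*(-1/29))/319 = (185/319)*(5/29) = 925/9251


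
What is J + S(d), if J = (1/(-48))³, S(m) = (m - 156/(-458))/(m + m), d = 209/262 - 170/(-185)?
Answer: 28058739203/46826975232 ≈ 0.59920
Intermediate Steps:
d = 16641/9694 (d = 209*(1/262) - 170*(-1/185) = 209/262 + 34/37 = 16641/9694 ≈ 1.7166)
S(m) = (78/229 + m)/(2*m) (S(m) = (m - 156*(-1/458))/((2*m)) = (m + 78/229)*(1/(2*m)) = (78/229 + m)*(1/(2*m)) = (78/229 + m)/(2*m))
J = -1/110592 (J = (-1/48)³ = -1/110592 ≈ -9.0422e-6)
J + S(d) = -1/110592 + (78 + 229*(16641/9694))/(458*(16641/9694)) = -1/110592 + (1/458)*(9694/16641)*(78 + 3810789/9694) = -1/110592 + (1/458)*(9694/16641)*(4566921/9694) = -1/110592 + 1522307/2540526 = 28058739203/46826975232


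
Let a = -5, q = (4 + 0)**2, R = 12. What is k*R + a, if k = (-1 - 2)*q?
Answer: -581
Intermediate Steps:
q = 16 (q = 4**2 = 16)
k = -48 (k = (-1 - 2)*16 = -3*16 = -48)
k*R + a = -48*12 - 5 = -576 - 5 = -581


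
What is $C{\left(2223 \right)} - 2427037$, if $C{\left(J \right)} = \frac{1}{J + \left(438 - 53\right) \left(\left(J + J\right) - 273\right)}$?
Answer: $- \frac{3904685082635}{1608828} \approx -2.427 \cdot 10^{6}$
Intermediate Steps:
$C{\left(J \right)} = \frac{1}{-105105 + 771 J}$ ($C{\left(J \right)} = \frac{1}{J + 385 \left(2 J - 273\right)} = \frac{1}{J + 385 \left(-273 + 2 J\right)} = \frac{1}{J + \left(-105105 + 770 J\right)} = \frac{1}{-105105 + 771 J}$)
$C{\left(2223 \right)} - 2427037 = \frac{1}{3 \left(-35035 + 257 \cdot 2223\right)} - 2427037 = \frac{1}{3 \left(-35035 + 571311\right)} - 2427037 = \frac{1}{3 \cdot 536276} - 2427037 = \frac{1}{3} \cdot \frac{1}{536276} - 2427037 = \frac{1}{1608828} - 2427037 = - \frac{3904685082635}{1608828}$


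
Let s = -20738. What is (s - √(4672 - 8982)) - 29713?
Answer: -50451 - I*√4310 ≈ -50451.0 - 65.651*I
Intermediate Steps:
(s - √(4672 - 8982)) - 29713 = (-20738 - √(4672 - 8982)) - 29713 = (-20738 - √(-4310)) - 29713 = (-20738 - I*√4310) - 29713 = -50451 - I*√4310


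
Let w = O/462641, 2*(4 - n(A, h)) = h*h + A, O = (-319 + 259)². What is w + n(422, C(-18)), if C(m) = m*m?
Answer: -24378863895/462641 ≈ -52695.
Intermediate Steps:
C(m) = m²
O = 3600 (O = (-60)² = 3600)
n(A, h) = 4 - A/2 - h²/2 (n(A, h) = 4 - (h*h + A)/2 = 4 - (h² + A)/2 = 4 - (A + h²)/2 = 4 + (-A/2 - h²/2) = 4 - A/2 - h²/2)
w = 3600/462641 ≈ 0.0077814
w + n(422, C(-18)) = 3600/462641 + (4 - ½*422 - ((-18)²)²/2) = 3600/462641 + (4 - 211 - ½*324²) = 3600/462641 + (4 - 211 - ½*104976) = 3600/462641 + (4 - 211 - 52488) = 3600/462641 - 52695 = -24378863895/462641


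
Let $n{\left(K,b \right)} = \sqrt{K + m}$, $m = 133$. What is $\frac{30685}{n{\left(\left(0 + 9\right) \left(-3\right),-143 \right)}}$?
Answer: $\frac{30685 \sqrt{106}}{106} \approx 2980.4$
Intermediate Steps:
$n{\left(K,b \right)} = \sqrt{133 + K}$ ($n{\left(K,b \right)} = \sqrt{K + 133} = \sqrt{133 + K}$)
$\frac{30685}{n{\left(\left(0 + 9\right) \left(-3\right),-143 \right)}} = \frac{30685}{\sqrt{133 + \left(0 + 9\right) \left(-3\right)}} = \frac{30685}{\sqrt{133 + 9 \left(-3\right)}} = \frac{30685}{\sqrt{133 - 27}} = \frac{30685}{\sqrt{106}} = 30685 \frac{\sqrt{106}}{106} = \frac{30685 \sqrt{106}}{106}$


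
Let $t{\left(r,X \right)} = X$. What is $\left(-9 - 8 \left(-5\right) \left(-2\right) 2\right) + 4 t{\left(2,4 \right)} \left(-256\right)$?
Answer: $-4265$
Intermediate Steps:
$\left(-9 - 8 \left(-5\right) \left(-2\right) 2\right) + 4 t{\left(2,4 \right)} \left(-256\right) = \left(-9 - 8 \left(-5\right) \left(-2\right) 2\right) + 4 \cdot 4 \left(-256\right) = \left(-9 - 8 \cdot 10 \cdot 2\right) + 16 \left(-256\right) = \left(-9 - 160\right) - 4096 = -169 - 4096 = -4265$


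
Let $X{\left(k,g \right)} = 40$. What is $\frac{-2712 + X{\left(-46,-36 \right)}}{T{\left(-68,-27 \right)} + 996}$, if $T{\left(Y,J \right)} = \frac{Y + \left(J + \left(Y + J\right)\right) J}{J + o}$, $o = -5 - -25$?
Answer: $- \frac{9352}{1873} \approx -4.9931$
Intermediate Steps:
$o = 20$ ($o = -5 + 25 = 20$)
$T{\left(Y,J \right)} = \frac{Y + J \left(Y + 2 J\right)}{20 + J}$ ($T{\left(Y,J \right)} = \frac{Y + \left(J + \left(Y + J\right)\right) J}{J + 20} = \frac{Y + \left(J + \left(J + Y\right)\right) J}{20 + J} = \frac{Y + \left(Y + 2 J\right) J}{20 + J} = \frac{Y + J \left(Y + 2 J\right)}{20 + J}$)
$\frac{-2712 + X{\left(-46,-36 \right)}}{T{\left(-68,-27 \right)} + 996} = \frac{-2712 + 40}{\frac{-68 + 2 \left(-27\right)^{2} - -1836}{20 - 27} + 996} = - \frac{2672}{\frac{-68 + 2 \cdot 729 + 1836}{-7} + 996} = - \frac{2672}{- \frac{-68 + 1458 + 1836}{7} + 996} = - \frac{2672}{\left(- \frac{1}{7}\right) 3226 + 996} = - \frac{2672}{- \frac{3226}{7} + 996} = - \frac{2672}{\frac{3746}{7}} = \left(-2672\right) \frac{7}{3746} = - \frac{9352}{1873}$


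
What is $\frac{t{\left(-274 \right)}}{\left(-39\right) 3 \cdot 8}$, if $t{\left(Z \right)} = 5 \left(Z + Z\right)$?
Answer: $\frac{685}{234} \approx 2.9273$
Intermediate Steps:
$t{\left(Z \right)} = 10 Z$ ($t{\left(Z \right)} = 5 \cdot 2 Z = 10 Z$)
$\frac{t{\left(-274 \right)}}{\left(-39\right) 3 \cdot 8} = \frac{10 \left(-274\right)}{\left(-39\right) 3 \cdot 8} = - \frac{2740}{\left(-117\right) 8} = - \frac{2740}{-936} = \left(-2740\right) \left(- \frac{1}{936}\right) = \frac{685}{234}$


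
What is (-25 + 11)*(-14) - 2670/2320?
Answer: 45205/232 ≈ 194.85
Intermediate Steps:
(-25 + 11)*(-14) - 2670/2320 = -14*(-14) - 2670/2320 = 196 - 1*267/232 = 196 - 267/232 = 45205/232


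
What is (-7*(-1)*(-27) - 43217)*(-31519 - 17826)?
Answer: 2141869070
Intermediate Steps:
(-7*(-1)*(-27) - 43217)*(-31519 - 17826) = (7*(-27) - 43217)*(-49345) = (-189 - 43217)*(-49345) = -43406*(-49345) = 2141869070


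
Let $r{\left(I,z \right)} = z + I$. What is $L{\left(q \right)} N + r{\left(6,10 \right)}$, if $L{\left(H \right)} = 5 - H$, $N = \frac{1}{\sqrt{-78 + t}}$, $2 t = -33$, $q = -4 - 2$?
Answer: $16 - \frac{11 i \sqrt{42}}{63} \approx 16.0 - 1.1316 i$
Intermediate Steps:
$q = -6$
$t = - \frac{33}{2}$ ($t = \frac{1}{2} \left(-33\right) = - \frac{33}{2} \approx -16.5$)
$N = - \frac{i \sqrt{42}}{63}$ ($N = \frac{1}{\sqrt{-78 - \frac{33}{2}}} = \frac{1}{\sqrt{- \frac{189}{2}}} = \frac{1}{\frac{3}{2} i \sqrt{42}} = - \frac{i \sqrt{42}}{63} \approx - 0.10287 i$)
$r{\left(I,z \right)} = I + z$
$L{\left(q \right)} N + r{\left(6,10 \right)} = \left(5 - -6\right) \left(- \frac{i \sqrt{42}}{63}\right) + \left(6 + 10\right) = \left(5 + 6\right) \left(- \frac{i \sqrt{42}}{63}\right) + 16 = 11 \left(- \frac{i \sqrt{42}}{63}\right) + 16 = - \frac{11 i \sqrt{42}}{63} + 16 = 16 - \frac{11 i \sqrt{42}}{63}$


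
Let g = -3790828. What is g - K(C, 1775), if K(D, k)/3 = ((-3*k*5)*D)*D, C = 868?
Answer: 60175951172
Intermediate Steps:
K(D, k) = -45*k*D² (K(D, k) = 3*(((-3*k*5)*D)*D) = 3*(((-15*k)*D)*D) = 3*((-15*D*k)*D) = 3*(-15*k*D²) = -45*k*D²)
g - K(C, 1775) = -3790828 - (-45)*1775*868² = -3790828 - (-45)*1775*753424 = -3790828 - 1*(-60179742000) = -3790828 + 60179742000 = 60175951172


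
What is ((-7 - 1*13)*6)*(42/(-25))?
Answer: 1008/5 ≈ 201.60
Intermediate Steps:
((-7 - 1*13)*6)*(42/(-25)) = ((-7 - 13)*6)*(42*(-1/25)) = -20*6*(-42/25) = -120*(-42/25) = 1008/5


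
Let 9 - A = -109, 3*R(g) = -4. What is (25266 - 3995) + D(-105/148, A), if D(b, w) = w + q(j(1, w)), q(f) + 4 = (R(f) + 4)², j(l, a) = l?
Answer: 192529/9 ≈ 21392.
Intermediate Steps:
R(g) = -4/3 (R(g) = (⅓)*(-4) = -4/3)
q(f) = 28/9 (q(f) = -4 + (-4/3 + 4)² = -4 + (8/3)² = -4 + 64/9 = 28/9)
A = 118 (A = 9 - 1*(-109) = 9 + 109 = 118)
D(b, w) = 28/9 + w (D(b, w) = w + 28/9 = 28/9 + w)
(25266 - 3995) + D(-105/148, A) = (25266 - 3995) + (28/9 + 118) = 21271 + 1090/9 = 192529/9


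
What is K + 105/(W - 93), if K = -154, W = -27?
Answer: -1239/8 ≈ -154.88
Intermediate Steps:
K + 105/(W - 93) = -154 + 105/(-27 - 93) = -154 + 105/(-120) = -154 + 105*(-1/120) = -154 - 7/8 = -1239/8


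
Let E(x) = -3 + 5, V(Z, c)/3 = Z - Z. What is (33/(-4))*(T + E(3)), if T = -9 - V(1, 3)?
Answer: 231/4 ≈ 57.750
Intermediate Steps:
V(Z, c) = 0 (V(Z, c) = 3*(Z - Z) = 3*0 = 0)
E(x) = 2
T = -9 (T = -9 - 1*0 = -9 + 0 = -9)
(33/(-4))*(T + E(3)) = (33/(-4))*(-9 + 2) = (33*(-1/4))*(-7) = -33/4*(-7) = 231/4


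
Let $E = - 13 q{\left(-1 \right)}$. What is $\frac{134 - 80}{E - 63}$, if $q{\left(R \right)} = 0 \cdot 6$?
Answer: $- \frac{6}{7} \approx -0.85714$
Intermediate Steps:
$q{\left(R \right)} = 0$
$E = 0$ ($E = \left(-13\right) 0 = 0$)
$\frac{134 - 80}{E - 63} = \frac{134 - 80}{0 - 63} = \frac{54}{-63} = 54 \left(- \frac{1}{63}\right) = - \frac{6}{7}$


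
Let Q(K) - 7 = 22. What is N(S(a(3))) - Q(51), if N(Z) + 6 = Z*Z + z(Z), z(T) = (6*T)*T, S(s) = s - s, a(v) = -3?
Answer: -35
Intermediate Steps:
S(s) = 0
Q(K) = 29 (Q(K) = 7 + 22 = 29)
z(T) = 6*T**2
N(Z) = -6 + 7*Z**2 (N(Z) = -6 + (Z*Z + 6*Z**2) = -6 + (Z**2 + 6*Z**2) = -6 + 7*Z**2)
N(S(a(3))) - Q(51) = (-6 + 7*0**2) - 1*29 = (-6 + 7*0) - 29 = (-6 + 0) - 29 = -6 - 29 = -35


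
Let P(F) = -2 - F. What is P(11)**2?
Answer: 169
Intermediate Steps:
P(11)**2 = (-2 - 1*11)**2 = (-2 - 11)**2 = (-13)**2 = 169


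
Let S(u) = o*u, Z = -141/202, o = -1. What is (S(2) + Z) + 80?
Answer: 15615/202 ≈ 77.302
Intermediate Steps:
Z = -141/202 (Z = -141*1/202 = -141/202 ≈ -0.69802)
S(u) = -u
(S(2) + Z) + 80 = (-1*2 - 141/202) + 80 = (-2 - 141/202) + 80 = -545/202 + 80 = 15615/202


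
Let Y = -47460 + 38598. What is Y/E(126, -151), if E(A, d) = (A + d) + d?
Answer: 4431/88 ≈ 50.352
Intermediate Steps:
E(A, d) = A + 2*d
Y = -8862
Y/E(126, -151) = -8862/(126 + 2*(-151)) = -8862/(126 - 302) = -8862/(-176) = -8862*(-1/176) = 4431/88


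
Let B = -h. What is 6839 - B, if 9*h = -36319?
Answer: 25232/9 ≈ 2803.6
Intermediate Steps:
h = -36319/9 (h = (⅑)*(-36319) = -36319/9 ≈ -4035.4)
B = 36319/9 (B = -1*(-36319/9) = 36319/9 ≈ 4035.4)
6839 - B = 6839 - 1*36319/9 = 6839 - 36319/9 = 25232/9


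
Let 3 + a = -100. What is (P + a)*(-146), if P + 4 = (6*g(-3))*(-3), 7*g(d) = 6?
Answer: 125122/7 ≈ 17875.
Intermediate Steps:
a = -103 (a = -3 - 100 = -103)
g(d) = 6/7 (g(d) = (⅐)*6 = 6/7)
P = -136/7 (P = -4 + (6*(6/7))*(-3) = -4 + (36/7)*(-3) = -4 - 108/7 = -136/7 ≈ -19.429)
(P + a)*(-146) = (-136/7 - 103)*(-146) = -857/7*(-146) = 125122/7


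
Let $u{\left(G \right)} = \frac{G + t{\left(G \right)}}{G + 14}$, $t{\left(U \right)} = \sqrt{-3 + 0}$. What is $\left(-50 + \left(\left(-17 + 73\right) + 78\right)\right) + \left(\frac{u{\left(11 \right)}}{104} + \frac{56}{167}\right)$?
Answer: $\frac{36620237}{434200} + \frac{i \sqrt{3}}{2600} \approx 84.34 + 0.00066617 i$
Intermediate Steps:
$t{\left(U \right)} = i \sqrt{3}$ ($t{\left(U \right)} = \sqrt{-3} = i \sqrt{3}$)
$u{\left(G \right)} = \frac{G + i \sqrt{3}}{14 + G}$ ($u{\left(G \right)} = \frac{G + i \sqrt{3}}{G + 14} = \frac{G + i \sqrt{3}}{14 + G}$)
$\left(-50 + \left(\left(-17 + 73\right) + 78\right)\right) + \left(\frac{u{\left(11 \right)}}{104} + \frac{56}{167}\right) = \left(-50 + \left(\left(-17 + 73\right) + 78\right)\right) + \left(\frac{\frac{1}{14 + 11} \left(11 + i \sqrt{3}\right)}{104} + \frac{56}{167}\right) = \left(-50 + \left(56 + 78\right)\right) + \left(\frac{11 + i \sqrt{3}}{25} \cdot \frac{1}{104} + 56 \cdot \frac{1}{167}\right) = \left(-50 + 134\right) + \left(\frac{11 + i \sqrt{3}}{25} \cdot \frac{1}{104} + \frac{56}{167}\right) = 84 + \left(\left(\frac{11}{25} + \frac{i \sqrt{3}}{25}\right) \frac{1}{104} + \frac{56}{167}\right) = 84 + \left(\left(\frac{11}{2600} + \frac{i \sqrt{3}}{2600}\right) + \frac{56}{167}\right) = 84 + \left(\frac{147437}{434200} + \frac{i \sqrt{3}}{2600}\right) = \frac{36620237}{434200} + \frac{i \sqrt{3}}{2600}$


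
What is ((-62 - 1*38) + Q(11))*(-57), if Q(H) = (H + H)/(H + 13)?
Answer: 22591/4 ≈ 5647.8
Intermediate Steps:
Q(H) = 2*H/(13 + H) (Q(H) = (2*H)/(13 + H) = 2*H/(13 + H))
((-62 - 1*38) + Q(11))*(-57) = ((-62 - 1*38) + 2*11/(13 + 11))*(-57) = ((-62 - 38) + 2*11/24)*(-57) = (-100 + 2*11*(1/24))*(-57) = (-100 + 11/12)*(-57) = -1189/12*(-57) = 22591/4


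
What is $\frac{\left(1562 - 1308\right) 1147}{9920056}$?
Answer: $\frac{145669}{4960028} \approx 0.029369$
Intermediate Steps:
$\frac{\left(1562 - 1308\right) 1147}{9920056} = 254 \cdot 1147 \cdot \frac{1}{9920056} = 291338 \cdot \frac{1}{9920056} = \frac{145669}{4960028}$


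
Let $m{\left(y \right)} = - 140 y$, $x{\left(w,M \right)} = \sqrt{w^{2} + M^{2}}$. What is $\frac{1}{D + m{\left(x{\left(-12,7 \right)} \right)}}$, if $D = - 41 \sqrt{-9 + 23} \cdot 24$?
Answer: $- \frac{1}{140 \sqrt{193} + 984 \sqrt{14}} \approx -0.00017772$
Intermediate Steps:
$x{\left(w,M \right)} = \sqrt{M^{2} + w^{2}}$
$D = - 984 \sqrt{14}$ ($D = - 41 \sqrt{14} \cdot 24 = - 984 \sqrt{14} \approx -3681.8$)
$\frac{1}{D + m{\left(x{\left(-12,7 \right)} \right)}} = \frac{1}{- 984 \sqrt{14} - 140 \sqrt{7^{2} + \left(-12\right)^{2}}} = \frac{1}{- 984 \sqrt{14} - 140 \sqrt{49 + 144}} = \frac{1}{- 984 \sqrt{14} - 140 \sqrt{193}}$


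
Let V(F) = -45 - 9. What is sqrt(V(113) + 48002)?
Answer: 2*sqrt(11987) ≈ 218.97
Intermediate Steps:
V(F) = -54
sqrt(V(113) + 48002) = sqrt(-54 + 48002) = sqrt(47948) = 2*sqrt(11987)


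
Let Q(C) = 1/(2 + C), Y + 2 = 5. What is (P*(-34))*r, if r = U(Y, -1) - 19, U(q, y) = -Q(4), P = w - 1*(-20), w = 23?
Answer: 84065/3 ≈ 28022.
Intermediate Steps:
P = 43 (P = 23 - 1*(-20) = 23 + 20 = 43)
Y = 3 (Y = -2 + 5 = 3)
U(q, y) = -1/6 (U(q, y) = -1/(2 + 4) = -1/6)
r = -115/6 (r = -1/6 - 19 = -115/6 ≈ -19.167)
(P*(-34))*r = (43*(-34))*(-115/6) = -1462*(-115/6) = 84065/3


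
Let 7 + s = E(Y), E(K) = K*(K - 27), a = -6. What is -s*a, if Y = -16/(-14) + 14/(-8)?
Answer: 22959/392 ≈ 58.569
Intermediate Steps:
Y = -17/28 (Y = -16*(-1/14) + 14*(-⅛) = 8/7 - 7/4 = -17/28 ≈ -0.60714)
E(K) = K*(-27 + K)
s = 7653/784 (s = -7 - 17*(-27 - 17/28)/28 = -7 - 17/28*(-773/28) = -7 + 13141/784 = 7653/784 ≈ 9.7615)
-s*a = -7653*(-6)/784 = -1*(-22959/392) = 22959/392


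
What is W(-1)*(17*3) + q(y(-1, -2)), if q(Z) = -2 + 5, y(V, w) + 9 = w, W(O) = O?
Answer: -48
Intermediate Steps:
y(V, w) = -9 + w
q(Z) = 3
W(-1)*(17*3) + q(y(-1, -2)) = -17*3 + 3 = -1*51 + 3 = -51 + 3 = -48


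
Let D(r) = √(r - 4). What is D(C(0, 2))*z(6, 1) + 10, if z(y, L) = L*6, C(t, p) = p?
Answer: 10 + 6*I*√2 ≈ 10.0 + 8.4853*I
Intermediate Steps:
z(y, L) = 6*L
D(r) = √(-4 + r)
D(C(0, 2))*z(6, 1) + 10 = √(-4 + 2)*(6*1) + 10 = √(-2)*6 + 10 = (I*√2)*6 + 10 = 6*I*√2 + 10 = 10 + 6*I*√2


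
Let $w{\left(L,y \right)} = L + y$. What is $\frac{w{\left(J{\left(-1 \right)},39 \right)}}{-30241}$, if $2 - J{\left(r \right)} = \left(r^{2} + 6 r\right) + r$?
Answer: $- \frac{47}{30241} \approx -0.0015542$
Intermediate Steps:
$J{\left(r \right)} = 2 - r^{2} - 7 r$ ($J{\left(r \right)} = 2 - \left(\left(r^{2} + 6 r\right) + r\right) = 2 - \left(r^{2} + 7 r\right) = 2 - r^{2} - 7 r$)
$\frac{w{\left(J{\left(-1 \right)},39 \right)}}{-30241} = \frac{\left(2 - \left(-1\right)^{2} - -7\right) + 39}{-30241} = \left(\left(2 - 1 + 7\right) + 39\right) \left(- \frac{1}{30241}\right) = \left(8 + 39\right) \left(- \frac{1}{30241}\right) = 47 \left(- \frac{1}{30241}\right) = - \frac{47}{30241}$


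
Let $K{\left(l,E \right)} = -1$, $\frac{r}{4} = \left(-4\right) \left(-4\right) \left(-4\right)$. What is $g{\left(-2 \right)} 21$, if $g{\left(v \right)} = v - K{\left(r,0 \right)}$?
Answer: $-21$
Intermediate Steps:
$r = -256$ ($r = 4 \left(-4\right) \left(-4\right) \left(-4\right) = 4 \cdot 16 \left(-4\right) = 4 \left(-64\right) = -256$)
$g{\left(v \right)} = 1 + v$ ($g{\left(v \right)} = v - -1 = v + 1 = 1 + v$)
$g{\left(-2 \right)} 21 = \left(1 - 2\right) 21 = \left(-1\right) 21 = -21$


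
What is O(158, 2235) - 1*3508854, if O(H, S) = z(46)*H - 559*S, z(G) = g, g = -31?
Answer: -4763117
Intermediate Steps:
z(G) = -31
O(H, S) = -559*S - 31*H (O(H, S) = -31*H - 559*S = -559*S - 31*H)
O(158, 2235) - 1*3508854 = (-559*2235 - 31*158) - 1*3508854 = (-1249365 - 4898) - 3508854 = -1254263 - 3508854 = -4763117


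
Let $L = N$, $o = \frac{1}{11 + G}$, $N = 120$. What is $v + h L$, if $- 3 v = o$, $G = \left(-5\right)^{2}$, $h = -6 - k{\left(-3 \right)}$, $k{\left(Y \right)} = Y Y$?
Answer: $- \frac{194401}{108} \approx -1800.0$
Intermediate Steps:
$k{\left(Y \right)} = Y^{2}$
$h = -15$ ($h = -6 - \left(-3\right)^{2} = -6 - 9 = -15$)
$G = 25$
$o = \frac{1}{36}$ ($o = \frac{1}{11 + 25} = \frac{1}{36} \approx 0.027778$)
$L = 120$
$v = - \frac{1}{108}$ ($v = \left(- \frac{1}{3}\right) \frac{1}{36} = - \frac{1}{108} \approx -0.0092593$)
$v + h L = - \frac{1}{108} - 1800 = - \frac{194401}{108}$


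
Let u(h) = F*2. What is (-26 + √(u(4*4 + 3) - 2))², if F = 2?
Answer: (26 - √2)² ≈ 604.46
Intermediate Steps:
u(h) = 4 (u(h) = 2*2 = 4)
(-26 + √(u(4*4 + 3) - 2))² = (-26 + √(4 - 2))² = (-26 + √2)²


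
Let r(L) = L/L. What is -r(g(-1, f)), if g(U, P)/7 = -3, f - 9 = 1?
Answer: -1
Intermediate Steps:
f = 10 (f = 9 + 1 = 10)
g(U, P) = -21 (g(U, P) = 7*(-3) = -21)
r(L) = 1
-r(g(-1, f)) = -1*1 = -1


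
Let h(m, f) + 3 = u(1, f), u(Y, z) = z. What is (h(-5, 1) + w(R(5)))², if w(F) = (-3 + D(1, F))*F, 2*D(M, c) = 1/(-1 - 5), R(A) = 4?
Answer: 1849/9 ≈ 205.44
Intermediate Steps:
D(M, c) = -1/12 (D(M, c) = 1/(2*(-1 - 5)) = (½)/(-6) = (½)*(-⅙) = -1/12)
h(m, f) = -3 + f
w(F) = -37*F/12 (w(F) = (-3 - 1/12)*F = -37*F/12)
(h(-5, 1) + w(R(5)))² = ((-3 + 1) - 37/12*4)² = (-2 - 37/3)² = (-43/3)² = 1849/9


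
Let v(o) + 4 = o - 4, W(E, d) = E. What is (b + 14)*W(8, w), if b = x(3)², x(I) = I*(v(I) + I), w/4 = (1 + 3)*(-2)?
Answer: 400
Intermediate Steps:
w = -32 (w = 4*((1 + 3)*(-2)) = 4*(4*(-2)) = 4*(-8) = -32)
v(o) = -8 + o (v(o) = -4 + (o - 4) = -4 + (-4 + o) = -8 + o)
x(I) = I*(-8 + 2*I) (x(I) = I*((-8 + I) + I) = I*(-8 + 2*I))
b = 36 (b = (2*3*(-4 + 3))² = (2*3*(-1))² = (-6)² = 36)
(b + 14)*W(8, w) = (36 + 14)*8 = 50*8 = 400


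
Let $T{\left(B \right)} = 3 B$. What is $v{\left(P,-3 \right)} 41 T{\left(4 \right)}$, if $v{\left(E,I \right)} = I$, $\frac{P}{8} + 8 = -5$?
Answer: $-1476$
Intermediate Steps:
$P = -104$ ($P = -64 + 8 \left(-5\right) = -64 - 40 = -104$)
$v{\left(P,-3 \right)} 41 T{\left(4 \right)} = \left(-3\right) 41 \cdot 3 \cdot 4 = \left(-123\right) 12 = -1476$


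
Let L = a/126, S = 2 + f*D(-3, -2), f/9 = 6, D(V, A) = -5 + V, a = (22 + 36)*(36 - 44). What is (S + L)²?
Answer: 746491684/3969 ≈ 1.8808e+5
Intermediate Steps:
a = -464 (a = 58*(-8) = -464)
f = 54 (f = 9*6 = 54)
S = -430 (S = 2 + 54*(-5 - 3) = 2 + 54*(-8) = 2 - 432 = -430)
L = -232/63 (L = -464/126 = -464*1/126 = -232/63 ≈ -3.6825)
(S + L)² = (-430 - 232/63)² = (-27322/63)² = 746491684/3969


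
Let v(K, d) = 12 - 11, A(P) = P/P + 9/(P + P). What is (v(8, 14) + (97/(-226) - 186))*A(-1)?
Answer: 293349/452 ≈ 649.00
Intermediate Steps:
A(P) = 1 + 9/(2*P) (A(P) = 1 + 9/((2*P)) = 1 + 9*(1/(2*P)) = 1 + 9/(2*P))
v(K, d) = 1
(v(8, 14) + (97/(-226) - 186))*A(-1) = (1 + (97/(-226) - 186))*((9/2 - 1)/(-1)) = (1 + (97*(-1/226) - 186))*(-1*7/2) = (1 + (-97/226 - 186))*(-7/2) = (1 - 42133/226)*(-7/2) = -41907/226*(-7/2) = 293349/452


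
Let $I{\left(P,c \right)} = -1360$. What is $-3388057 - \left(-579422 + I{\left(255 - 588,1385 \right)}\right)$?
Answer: $-2807275$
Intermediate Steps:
$-3388057 - \left(-579422 + I{\left(255 - 588,1385 \right)}\right) = -3388057 + \left(579422 - -1360\right) = -3388057 + \left(579422 + 1360\right) = -3388057 + 580782 = -2807275$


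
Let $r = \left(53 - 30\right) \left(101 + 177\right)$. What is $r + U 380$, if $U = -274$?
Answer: $-97726$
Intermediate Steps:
$r = 6394$ ($r = 23 \cdot 278 = 6394$)
$r + U 380 = 6394 - 104120 = -97726$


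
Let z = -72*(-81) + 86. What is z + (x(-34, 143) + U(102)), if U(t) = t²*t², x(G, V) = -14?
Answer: 108249120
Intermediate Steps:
U(t) = t⁴
z = 5918 (z = 5832 + 86 = 5918)
z + (x(-34, 143) + U(102)) = 5918 + (-14 + 102⁴) = 5918 + (-14 + 108243216) = 5918 + 108243202 = 108249120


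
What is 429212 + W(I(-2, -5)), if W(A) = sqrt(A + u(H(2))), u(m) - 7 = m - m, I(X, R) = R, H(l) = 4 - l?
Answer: 429212 + sqrt(2) ≈ 4.2921e+5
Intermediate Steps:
u(m) = 7 (u(m) = 7 + (m - m) = 7 + 0 = 7)
W(A) = sqrt(7 + A) (W(A) = sqrt(A + 7) = sqrt(7 + A))
429212 + W(I(-2, -5)) = 429212 + sqrt(7 - 5) = 429212 + sqrt(2)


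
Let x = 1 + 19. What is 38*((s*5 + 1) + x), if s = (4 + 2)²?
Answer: 7638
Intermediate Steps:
s = 36 (s = 6² = 36)
x = 20
38*((s*5 + 1) + x) = 38*((36*5 + 1) + 20) = 38*((180 + 1) + 20) = 38*(181 + 20) = 38*201 = 7638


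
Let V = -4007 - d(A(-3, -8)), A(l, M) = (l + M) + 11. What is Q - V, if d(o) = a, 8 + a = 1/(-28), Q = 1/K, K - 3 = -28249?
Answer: 1581366419/395444 ≈ 3999.0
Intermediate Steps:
K = -28246 (K = 3 - 28249 = -28246)
Q = -1/28246 (Q = 1/(-28246) = -1/28246 ≈ -3.5403e-5)
A(l, M) = 11 + M + l (A(l, M) = (M + l) + 11 = 11 + M + l)
a = -225/28 (a = -8 + 1/(-28) = -8 - 1/28 = -225/28 ≈ -8.0357)
d(o) = -225/28
V = -111971/28 (V = -4007 - 1*(-225/28) = -4007 + 225/28 = -111971/28 ≈ -3999.0)
Q - V = -1/28246 - 1*(-111971/28) = -1/28246 + 111971/28 = 1581366419/395444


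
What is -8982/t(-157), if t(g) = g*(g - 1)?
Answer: -4491/12403 ≈ -0.36209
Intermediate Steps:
t(g) = g*(-1 + g)
-8982/t(-157) = -8982*(-1/(157*(-1 - 157))) = -8982/((-157*(-158))) = -8982/24806 = -8982*1/24806 = -4491/12403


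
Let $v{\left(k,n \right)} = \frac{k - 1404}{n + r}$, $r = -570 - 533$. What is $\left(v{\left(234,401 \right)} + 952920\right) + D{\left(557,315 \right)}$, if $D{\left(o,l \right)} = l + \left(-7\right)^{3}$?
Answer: $\frac{2858681}{3} \approx 9.5289 \cdot 10^{5}$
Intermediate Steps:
$r = -1103$ ($r = -570 - 533 = -1103$)
$v{\left(k,n \right)} = \frac{-1404 + k}{-1103 + n}$ ($v{\left(k,n \right)} = \frac{k - 1404}{n - 1103} = \frac{-1404 + k}{-1103 + n}$)
$D{\left(o,l \right)} = -343 + l$ ($D{\left(o,l \right)} = l - 343 = -343 + l$)
$\left(v{\left(234,401 \right)} + 952920\right) + D{\left(557,315 \right)} = \left(\frac{-1404 + 234}{-1103 + 401} + 952920\right) + \left(-343 + 315\right) = \left(\frac{1}{-702} \left(-1170\right) + 952920\right) - 28 = \left(\left(- \frac{1}{702}\right) \left(-1170\right) + 952920\right) - 28 = \left(\frac{5}{3} + 952920\right) - 28 = \frac{2858765}{3} - 28 = \frac{2858681}{3}$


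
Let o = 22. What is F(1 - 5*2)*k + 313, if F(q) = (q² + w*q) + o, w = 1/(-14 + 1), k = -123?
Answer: -161735/13 ≈ -12441.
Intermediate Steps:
w = -1/13 (w = 1/(-13) = -1/13 ≈ -0.076923)
F(q) = 22 + q² - q/13 (F(q) = (q² - q/13) + 22 = 22 + q² - q/13)
F(1 - 5*2)*k + 313 = (22 + (1 - 5*2)² - (1 - 5*2)/13)*(-123) + 313 = (22 + (1 - 10)² - (1 - 10)/13)*(-123) + 313 = (22 + (-9)² - 1/13*(-9))*(-123) + 313 = (22 + 81 + 9/13)*(-123) + 313 = (1348/13)*(-123) + 313 = -165804/13 + 313 = -161735/13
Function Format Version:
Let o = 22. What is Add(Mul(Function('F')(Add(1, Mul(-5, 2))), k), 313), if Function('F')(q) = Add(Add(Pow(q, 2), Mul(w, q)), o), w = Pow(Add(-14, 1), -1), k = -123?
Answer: Rational(-161735, 13) ≈ -12441.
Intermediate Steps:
w = Rational(-1, 13) (w = Pow(-13, -1) = Rational(-1, 13) ≈ -0.076923)
Function('F')(q) = Add(22, Pow(q, 2), Mul(Rational(-1, 13), q)) (Function('F')(q) = Add(Add(Pow(q, 2), Mul(Rational(-1, 13), q)), 22) = Add(22, Pow(q, 2), Mul(Rational(-1, 13), q)))
Add(Mul(Function('F')(Add(1, Mul(-5, 2))), k), 313) = Add(Mul(Add(22, Pow(Add(1, Mul(-5, 2)), 2), Mul(Rational(-1, 13), Add(1, Mul(-5, 2)))), -123), 313) = Add(Mul(Add(22, Pow(Add(1, -10), 2), Mul(Rational(-1, 13), Add(1, -10))), -123), 313) = Add(Mul(Add(22, Pow(-9, 2), Mul(Rational(-1, 13), -9)), -123), 313) = Add(Mul(Add(22, 81, Rational(9, 13)), -123), 313) = Add(Mul(Rational(1348, 13), -123), 313) = Add(Rational(-165804, 13), 313) = Rational(-161735, 13)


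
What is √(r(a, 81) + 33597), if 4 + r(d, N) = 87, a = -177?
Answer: 4*√2105 ≈ 183.52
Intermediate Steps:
r(d, N) = 83 (r(d, N) = -4 + 87 = 83)
√(r(a, 81) + 33597) = √(83 + 33597) = √33680 = 4*√2105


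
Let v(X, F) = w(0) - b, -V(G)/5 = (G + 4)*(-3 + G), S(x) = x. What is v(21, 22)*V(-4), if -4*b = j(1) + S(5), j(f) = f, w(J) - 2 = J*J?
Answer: 0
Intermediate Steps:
w(J) = 2 + J² (w(J) = 2 + J*J = 2 + J²)
V(G) = -5*(-3 + G)*(4 + G) (V(G) = -5*(G + 4)*(-3 + G) = -5*(4 + G)*(-3 + G) = -5*(-3 + G)*(4 + G))
b = -3/2 (b = -(1 + 5)/4 = -¼*6 = -3/2 ≈ -1.5000)
v(X, F) = 7/2 (v(X, F) = (2 + 0²) - 1*(-3/2) = (2 + 0) + 3/2 = 2 + 3/2 = 7/2)
v(21, 22)*V(-4) = 7*(60 - 5*(-4) - 5*(-4)²)/2 = 7*(60 + 20 - 5*16)/2 = 7*(60 + 20 - 80)/2 = (7/2)*0 = 0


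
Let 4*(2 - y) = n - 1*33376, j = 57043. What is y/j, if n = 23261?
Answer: 10123/228172 ≈ 0.044366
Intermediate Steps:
y = 10123/4 (y = 2 - (23261 - 1*33376)/4 = 2 - (23261 - 33376)/4 = 2 - ¼*(-10115) = 2 + 10115/4 = 10123/4 ≈ 2530.8)
y/j = (10123/4)/57043 = (10123/4)*(1/57043) = 10123/228172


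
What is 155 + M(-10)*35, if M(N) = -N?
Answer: 505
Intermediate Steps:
155 + M(-10)*35 = 155 - 1*(-10)*35 = 155 + 10*35 = 155 + 350 = 505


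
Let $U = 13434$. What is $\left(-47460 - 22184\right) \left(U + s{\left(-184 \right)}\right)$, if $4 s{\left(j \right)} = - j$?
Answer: $-938801120$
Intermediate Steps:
$s{\left(j \right)} = - \frac{j}{4}$ ($s{\left(j \right)} = \frac{\left(-1\right) j}{4} = - \frac{j}{4}$)
$\left(-47460 - 22184\right) \left(U + s{\left(-184 \right)}\right) = \left(-47460 - 22184\right) \left(13434 - -46\right) = - 69644 \left(13434 + 46\right) = \left(-69644\right) 13480 = -938801120$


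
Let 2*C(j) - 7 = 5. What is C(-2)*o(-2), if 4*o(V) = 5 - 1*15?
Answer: -15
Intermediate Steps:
o(V) = -5/2 (o(V) = (5 - 1*15)/4 = (5 - 15)/4 = (1/4)*(-10) = -5/2)
C(j) = 6 (C(j) = 7/2 + (1/2)*5 = 7/2 + 5/2 = 6)
C(-2)*o(-2) = 6*(-5/2) = -15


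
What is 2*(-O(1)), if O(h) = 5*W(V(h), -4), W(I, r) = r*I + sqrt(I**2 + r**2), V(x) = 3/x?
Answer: 70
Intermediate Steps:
W(I, r) = sqrt(I**2 + r**2) + I*r (W(I, r) = I*r + sqrt(I**2 + r**2) = sqrt(I**2 + r**2) + I*r)
O(h) = -60/h + 5*sqrt(16 + 9/h**2) (O(h) = 5*(sqrt((3/h)**2 + (-4)**2) + (3/h)*(-4)) = 5*(sqrt(9/h**2 + 16) - 12/h) = 5*(sqrt(16 + 9/h**2) - 12/h) = -60/h + 5*sqrt(16 + 9/h**2))
2*(-O(1)) = 2*(-(-60/1 + 5*sqrt(16 + 9/1**2))) = 2*(-(-60*1 + 5*sqrt(16 + 9*1))) = 2*(-(-60 + 5*sqrt(16 + 9))) = 2*(-(-60 + 5*sqrt(25))) = 2*(-(-60 + 5*5)) = 2*(-(-60 + 25)) = 2*(-1*(-35)) = 2*35 = 70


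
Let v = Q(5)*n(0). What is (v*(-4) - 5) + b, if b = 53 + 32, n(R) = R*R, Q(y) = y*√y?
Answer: 80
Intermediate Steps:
Q(y) = y^(3/2)
n(R) = R²
b = 85
v = 0 (v = 5^(3/2)*0² = (5*√5)*0 = 0)
(v*(-4) - 5) + b = (0*(-4) - 5) + 85 = (0 - 5) + 85 = -5 + 85 = 80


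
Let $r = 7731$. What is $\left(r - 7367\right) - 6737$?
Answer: $-6373$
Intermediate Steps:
$\left(r - 7367\right) - 6737 = \left(7731 - 7367\right) - 6737 = 364 - 6737 = -6373$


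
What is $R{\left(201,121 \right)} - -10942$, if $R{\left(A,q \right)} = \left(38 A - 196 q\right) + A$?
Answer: $-4935$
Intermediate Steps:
$R{\left(A,q \right)} = - 196 q + 39 A$ ($R{\left(A,q \right)} = \left(- 196 q + 38 A\right) + A = - 196 q + 39 A$)
$R{\left(201,121 \right)} - -10942 = \left(\left(-196\right) 121 + 39 \cdot 201\right) - -10942 = \left(-23716 + 7839\right) + 10942 = -15877 + 10942 = -4935$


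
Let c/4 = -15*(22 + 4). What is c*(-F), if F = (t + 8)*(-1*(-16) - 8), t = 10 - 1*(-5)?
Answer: 287040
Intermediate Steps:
t = 15 (t = 10 + 5 = 15)
c = -1560 (c = 4*(-15*(22 + 4)) = 4*(-15*26) = 4*(-390) = -1560)
F = 184 (F = (15 + 8)*(-1*(-16) - 8) = 23*(16 - 8) = 23*8 = 184)
c*(-F) = -(-1560)*184 = -1560*(-184) = 287040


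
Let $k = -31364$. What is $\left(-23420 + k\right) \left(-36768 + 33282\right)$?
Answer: $190977024$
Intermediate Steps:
$\left(-23420 + k\right) \left(-36768 + 33282\right) = \left(-23420 - 31364\right) \left(-36768 + 33282\right) = \left(-54784\right) \left(-3486\right) = 190977024$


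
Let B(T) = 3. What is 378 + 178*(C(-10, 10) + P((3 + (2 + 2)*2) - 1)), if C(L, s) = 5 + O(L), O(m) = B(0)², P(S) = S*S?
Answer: 20670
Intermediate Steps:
P(S) = S²
O(m) = 9 (O(m) = 3² = 9)
C(L, s) = 14 (C(L, s) = 5 + 9 = 14)
378 + 178*(C(-10, 10) + P((3 + (2 + 2)*2) - 1)) = 378 + 178*(14 + ((3 + (2 + 2)*2) - 1)²) = 378 + 178*(14 + ((3 + 4*2) - 1)²) = 378 + 178*(14 + ((3 + 8) - 1)²) = 378 + 178*(14 + (11 - 1)²) = 378 + 178*(14 + 10²) = 378 + 178*(14 + 100) = 378 + 178*114 = 378 + 20292 = 20670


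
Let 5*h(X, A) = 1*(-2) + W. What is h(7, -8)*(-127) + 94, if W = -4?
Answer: 1232/5 ≈ 246.40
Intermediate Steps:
h(X, A) = -6/5 (h(X, A) = (1*(-2) - 4)/5 = (-2 - 4)/5 = (1/5)*(-6) = -6/5)
h(7, -8)*(-127) + 94 = -6/5*(-127) + 94 = 762/5 + 94 = 1232/5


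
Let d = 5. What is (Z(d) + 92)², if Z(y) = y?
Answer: 9409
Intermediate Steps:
(Z(d) + 92)² = (5 + 92)² = 97² = 9409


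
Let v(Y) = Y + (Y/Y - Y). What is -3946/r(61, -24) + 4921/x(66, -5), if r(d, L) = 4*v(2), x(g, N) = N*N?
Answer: -39483/50 ≈ -789.66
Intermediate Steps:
x(g, N) = N²
v(Y) = 1 (v(Y) = Y + (1 - Y) = 1)
r(d, L) = 4 (r(d, L) = 4*1 = 4)
-3946/r(61, -24) + 4921/x(66, -5) = -3946/4 + 4921/((-5)²) = -3946*¼ + 4921/25 = -1973/2 + 4921*(1/25) = -1973/2 + 4921/25 = -39483/50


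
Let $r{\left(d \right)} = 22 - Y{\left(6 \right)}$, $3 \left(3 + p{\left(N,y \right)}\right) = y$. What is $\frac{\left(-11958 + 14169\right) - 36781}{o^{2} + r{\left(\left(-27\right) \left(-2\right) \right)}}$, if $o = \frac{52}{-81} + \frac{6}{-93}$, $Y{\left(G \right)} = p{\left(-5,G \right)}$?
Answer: $- \frac{217968032970}{148164859} \approx -1471.1$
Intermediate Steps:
$p{\left(N,y \right)} = -3 + \frac{y}{3}$
$Y{\left(G \right)} = -3 + \frac{G}{3}$
$o = - \frac{1774}{2511}$ ($o = 52 \left(- \frac{1}{81}\right) + 6 \left(- \frac{1}{93}\right) = - \frac{52}{81} - \frac{2}{31} = - \frac{1774}{2511} \approx -0.70649$)
$r{\left(d \right)} = 23$ ($r{\left(d \right)} = 22 - \left(-3 + \frac{1}{3} \cdot 6\right) = 22 - \left(-3 + 2\right) = 22 - -1 = 22 + 1 = 23$)
$\frac{\left(-11958 + 14169\right) - 36781}{o^{2} + r{\left(\left(-27\right) \left(-2\right) \right)}} = \frac{\left(-11958 + 14169\right) - 36781}{\left(- \frac{1774}{2511}\right)^{2} + 23} = \frac{2211 - 36781}{\frac{3147076}{6305121} + 23} = - \frac{34570}{\frac{148164859}{6305121}} = \left(-34570\right) \frac{6305121}{148164859} = - \frac{217968032970}{148164859}$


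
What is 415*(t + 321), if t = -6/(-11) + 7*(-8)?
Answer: 1212215/11 ≈ 1.1020e+5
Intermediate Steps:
t = -610/11 (t = -6*(-1/11) - 56 = 6/11 - 56 = -610/11 ≈ -55.455)
415*(t + 321) = 415*(-610/11 + 321) = 415*(2921/11) = 1212215/11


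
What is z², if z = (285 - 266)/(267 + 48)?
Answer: 361/99225 ≈ 0.0036382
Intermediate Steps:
z = 19/315 ≈ 0.060317
z² = (19/315)² = 361/99225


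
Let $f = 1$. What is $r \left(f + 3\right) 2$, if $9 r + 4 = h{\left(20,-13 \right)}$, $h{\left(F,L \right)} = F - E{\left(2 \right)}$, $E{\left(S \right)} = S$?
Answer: $\frac{112}{9} \approx 12.444$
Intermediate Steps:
$h{\left(F,L \right)} = -2 + F$ ($h{\left(F,L \right)} = F - 2 = -2 + F$)
$r = \frac{14}{9}$ ($r = - \frac{4}{9} + \frac{-2 + 20}{9} = - \frac{4}{9} + \frac{1}{9} \cdot 18 = - \frac{4}{9} + 2 = \frac{14}{9} \approx 1.5556$)
$r \left(f + 3\right) 2 = \frac{14 \left(1 + 3\right) 2}{9} = \frac{14 \cdot 4 \cdot 2}{9} = \frac{14}{9} \cdot 8 = \frac{112}{9}$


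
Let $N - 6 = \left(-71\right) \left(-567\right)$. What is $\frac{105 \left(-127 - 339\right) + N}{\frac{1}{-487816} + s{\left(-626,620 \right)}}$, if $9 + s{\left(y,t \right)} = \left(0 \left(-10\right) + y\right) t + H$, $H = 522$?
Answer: $\frac{4227901272}{189080896313} \approx 0.02236$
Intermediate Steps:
$N = 40263$ ($N = 6 - -40257 = 6 + 40257 = 40263$)
$s{\left(y,t \right)} = 513 + t y$ ($s{\left(y,t \right)} = -9 + \left(\left(0 \left(-10\right) + y\right) t + 522\right) = -9 + \left(\left(0 + y\right) t + 522\right) = -9 + \left(y t + 522\right) = -9 + \left(t y + 522\right) = -9 + \left(522 + t y\right) = 513 + t y$)
$\frac{105 \left(-127 - 339\right) + N}{\frac{1}{-487816} + s{\left(-626,620 \right)}} = \frac{105 \left(-127 - 339\right) + 40263}{\frac{1}{-487816} + \left(513 + 620 \left(-626\right)\right)} = \frac{105 \left(-466\right) + 40263}{- \frac{1}{487816} + \left(513 - 388120\right)} = \frac{-48930 + 40263}{- \frac{1}{487816} - 387607} = - \frac{8667}{- \frac{189080896313}{487816}} = \left(-8667\right) \left(- \frac{487816}{189080896313}\right) = \frac{4227901272}{189080896313}$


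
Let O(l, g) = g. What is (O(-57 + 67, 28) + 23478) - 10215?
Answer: 13291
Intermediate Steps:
(O(-57 + 67, 28) + 23478) - 10215 = (28 + 23478) - 10215 = 23506 - 10215 = 13291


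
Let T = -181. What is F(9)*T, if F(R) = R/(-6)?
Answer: 543/2 ≈ 271.50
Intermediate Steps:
F(R) = -R/6 (F(R) = R*(-⅙) = -R/6)
F(9)*T = -⅙*9*(-181) = -3/2*(-181) = 543/2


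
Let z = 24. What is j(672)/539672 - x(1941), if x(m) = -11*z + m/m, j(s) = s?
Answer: 2534543/9637 ≈ 263.00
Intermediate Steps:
x(m) = -263 (x(m) = -11*24 + m/m = -264 + 1 = -263)
j(672)/539672 - x(1941) = 672/539672 - 1*(-263) = 672*(1/539672) + 263 = 12/9637 + 263 = 2534543/9637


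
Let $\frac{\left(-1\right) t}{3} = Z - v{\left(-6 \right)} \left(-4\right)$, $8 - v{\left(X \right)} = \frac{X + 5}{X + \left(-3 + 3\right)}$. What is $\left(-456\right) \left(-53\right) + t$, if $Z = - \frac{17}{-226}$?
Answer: $\frac{5440673}{226} \approx 24074.0$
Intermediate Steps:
$v{\left(X \right)} = 8 - \frac{5 + X}{X}$ ($v{\left(X \right)} = 8 - \frac{X + 5}{X + \left(-3 + 3\right)} = 8 - \frac{5 + X}{X + 0} = 8 - \frac{5 + X}{X}$)
$Z = \frac{17}{226}$ ($Z = \left(-17\right) \left(- \frac{1}{226}\right) = \frac{17}{226} \approx 0.075221$)
$t = - \frac{21295}{226}$ ($t = - 3 \left(\frac{17}{226} - \left(7 - \frac{5}{-6}\right) \left(-4\right)\right) = - 3 \left(\frac{17}{226} - \left(7 - - \frac{5}{6}\right) \left(-4\right)\right) = - 3 \left(\frac{17}{226} - \left(7 + \frac{5}{6}\right) \left(-4\right)\right) = - 3 \left(\frac{17}{226} - \frac{47}{6} \left(-4\right)\right) = - 3 \left(\frac{17}{226} - - \frac{94}{3}\right) = - 3 \left(\frac{17}{226} + \frac{94}{3}\right) = \left(-3\right) \frac{21295}{678} = - \frac{21295}{226} \approx -94.226$)
$\left(-456\right) \left(-53\right) + t = \left(-456\right) \left(-53\right) - \frac{21295}{226} = 24168 - \frac{21295}{226} = \frac{5440673}{226}$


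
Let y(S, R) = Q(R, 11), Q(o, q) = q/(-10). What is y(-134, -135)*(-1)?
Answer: 11/10 ≈ 1.1000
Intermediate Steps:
Q(o, q) = -q/10 (Q(o, q) = q*(-⅒) = -q/10)
y(S, R) = -11/10 (y(S, R) = -⅒*11 = -11/10)
y(-134, -135)*(-1) = -11/10*(-1) = 11/10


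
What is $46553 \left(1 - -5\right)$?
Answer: $279318$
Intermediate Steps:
$46553 \left(1 - -5\right) = 46553 \left(1 + 5\right) = 46553 \cdot 6 = 279318$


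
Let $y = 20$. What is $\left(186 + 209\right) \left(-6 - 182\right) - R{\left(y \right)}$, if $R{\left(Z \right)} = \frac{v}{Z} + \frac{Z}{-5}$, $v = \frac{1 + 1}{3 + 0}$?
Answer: $- \frac{2227681}{30} \approx -74256.0$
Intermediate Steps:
$v = \frac{2}{3} \approx 0.66667$
$R{\left(Z \right)} = - \frac{Z}{5} + \frac{2}{3 Z}$ ($R{\left(Z \right)} = \frac{2}{3 Z} + \frac{Z}{-5} = \frac{2}{3 Z} + Z \left(- \frac{1}{5}\right) = \frac{2}{3 Z} - \frac{Z}{5} = - \frac{Z}{5} + \frac{2}{3 Z}$)
$\left(186 + 209\right) \left(-6 - 182\right) - R{\left(y \right)} = \left(186 + 209\right) \left(-6 - 182\right) - \left(\left(- \frac{1}{5}\right) 20 + \frac{2}{3 \cdot 20}\right) = 395 \left(-188\right) - \left(-4 + \frac{2}{3} \cdot \frac{1}{20}\right) = -74260 - \left(-4 + \frac{1}{30}\right) = -74260 - - \frac{119}{30} = -74260 + \frac{119}{30} = - \frac{2227681}{30}$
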